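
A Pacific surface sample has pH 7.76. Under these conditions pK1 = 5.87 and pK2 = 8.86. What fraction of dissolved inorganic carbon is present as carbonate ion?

α₂ = 0.0727

α₂ = 1 / (1 + [H⁺]/K2 + [H⁺]²/(K1K2)) = 1 / (1 + 10^+1.10 + 10^-0.79)
   = 1 / (1 + 12.589 + 0.16218) = 1/13.751 = 0.07272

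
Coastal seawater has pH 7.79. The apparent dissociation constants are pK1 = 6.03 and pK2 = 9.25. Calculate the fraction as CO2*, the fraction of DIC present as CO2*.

α₀ = 0.0165

α₀ = 1 / (1 + K1/[H⁺] + K1K2/[H⁺]²) = 1 / (1 + 10^+1.76 + 10^+0.30)
   = 1 / (1 + 57.544 + 1.9953) = 1/60.539 = 0.01652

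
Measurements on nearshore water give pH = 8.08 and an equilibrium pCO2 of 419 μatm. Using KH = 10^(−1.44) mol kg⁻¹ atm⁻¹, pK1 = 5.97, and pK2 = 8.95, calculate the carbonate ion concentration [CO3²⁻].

[CO2*] = KH · pCO2 = 10^(−1.44) × 419×10^-6 = 1.521×10^-5 mol/kg
α₀ = 1/(1 + K1/[H⁺] + K1K2/[H⁺]²) = 1/(1 + 10^+2.11 + 10^+1.24) = 0.006793
DIC = [CO2*]/α₀ = 1.521×10^-5 / 0.006793 = 2.239 mmol/kg
[CO3²⁻] = α₂·DIC; α₂ = 0.1181, so [CO3²⁻] = 0.1181 × 2.239 = 0.264 mmol/kg

[CO3²⁻] = 0.264 mmol/kg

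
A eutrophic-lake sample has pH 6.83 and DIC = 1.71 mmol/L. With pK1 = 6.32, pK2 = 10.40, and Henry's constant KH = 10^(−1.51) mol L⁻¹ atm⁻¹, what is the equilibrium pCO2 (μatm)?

pCO2 = 1.31×10^4 μatm

α₀ = 1 / (1 + K1/[H⁺] + K1K2/[H⁺]²) = 1 / (1 + 10^+0.51 + 10^-3.06)
   = 1 / (1 + 3.2359 + 0.00087096) = 1/4.2368 = 0.2360
[CO2*] = α₀ × DIC = 0.2360 × 1.71 = 0.4036 mmol/L
pCO2 = [CO2*]/KH = 4.036×10^-4 / 3.090×10^-2 = 1.31×10^4 μatm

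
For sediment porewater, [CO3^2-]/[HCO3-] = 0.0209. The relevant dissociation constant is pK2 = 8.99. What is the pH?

pH = 7.31

From K2 = [H⁺][CO3^2-]/[HCO3-]:  pH = pK2 + log₁₀([CO3^2-]/[HCO3-])
log₁₀(0.0209) = -1.680
pH = 8.99 + (-1.680) = 7.31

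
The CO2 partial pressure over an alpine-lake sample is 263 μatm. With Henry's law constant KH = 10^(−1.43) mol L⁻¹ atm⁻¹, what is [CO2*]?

KH = 10^(−1.43) = 3.715×10^-2 mol L⁻¹ atm⁻¹
[CO2*] = KH · pCO2 = 3.715×10^-2 × 263×10^-6 atm = 9.77×10^-6 mol/L

[CO2*] = 9.77 μmol/L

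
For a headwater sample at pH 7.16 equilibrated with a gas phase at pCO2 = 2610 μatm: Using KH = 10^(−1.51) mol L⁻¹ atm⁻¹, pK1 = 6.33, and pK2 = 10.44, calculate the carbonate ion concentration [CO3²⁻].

[CO2*] = KH · pCO2 = 10^(−1.51) × 2610×10^-6 = 8.066×10^-5 mol/L
α₀ = 1/(1 + K1/[H⁺] + K1K2/[H⁺]²) = 1/(1 + 10^+0.83 + 10^-2.45) = 0.1288
DIC = [CO2*]/α₀ = 8.066×10^-5 / 0.1288 = 0.6262 mmol/L
[CO3²⁻] = α₂·DIC; α₂ = 0.0004570, so [CO3²⁻] = 0.0004570 × 0.6262 = 0.000286 mmol/L = 0.286 μmol/L

[CO3²⁻] = 0.286 μmol/L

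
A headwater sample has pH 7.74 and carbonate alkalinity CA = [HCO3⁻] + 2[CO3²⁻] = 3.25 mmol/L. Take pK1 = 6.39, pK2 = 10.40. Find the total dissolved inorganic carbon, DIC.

DIC = 3.39 mmol/L

CA = [HCO3⁻] + 2[CO3²⁻] = (α₁ + 2α₂)·DIC
At pH 7.74: [H⁺]/K1 = 10^-1.35 = 0.044668, K2/[H⁺] = 10^-2.66 = 0.0021878
α₁ = 1/(1 + 0.044668 + 0.0021878) = 1/1.0469 = 0.9552; α₂ = α₁·K2/[H⁺] = 0.002090
α₁ + 2α₂ = 0.9594
DIC = CA / (α₁ + 2α₂) = 3.25 / 0.9594 = 3.39 mmol/L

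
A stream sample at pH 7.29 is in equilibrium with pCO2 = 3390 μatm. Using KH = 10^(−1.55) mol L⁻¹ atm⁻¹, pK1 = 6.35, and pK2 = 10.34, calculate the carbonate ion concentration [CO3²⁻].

[CO3²⁻] = 0.742 μmol/L

[CO2*] = KH · pCO2 = 10^(−1.55) × 3390×10^-6 = 9.554×10^-5 mol/L
α₀ = 1/(1 + K1/[H⁺] + K1K2/[H⁺]²) = 1/(1 + 10^+0.94 + 10^-2.11) = 0.1029
DIC = [CO2*]/α₀ = 9.554×10^-5 / 0.1029 = 0.9284 mmol/L
[CO3²⁻] = α₂·DIC; α₂ = 0.0007988, so [CO3²⁻] = 0.0007988 × 0.9284 = 0.000742 mmol/L = 0.742 μmol/L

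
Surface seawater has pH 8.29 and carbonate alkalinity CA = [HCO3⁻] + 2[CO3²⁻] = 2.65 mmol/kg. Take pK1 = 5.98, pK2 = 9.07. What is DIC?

CA = [HCO3⁻] + 2[CO3²⁻] = (α₁ + 2α₂)·DIC
At pH 8.29: [H⁺]/K1 = 10^-2.31 = 0.0048978, K2/[H⁺] = 10^-0.78 = 0.16596
α₁ = 1/(1 + 0.0048978 + 0.16596) = 1/1.1709 = 0.8541; α₂ = α₁·K2/[H⁺] = 0.1417
α₁ + 2α₂ = 1.1376
DIC = CA / (α₁ + 2α₂) = 2.65 / 1.1376 = 2.33 mmol/kg

DIC = 2.33 mmol/kg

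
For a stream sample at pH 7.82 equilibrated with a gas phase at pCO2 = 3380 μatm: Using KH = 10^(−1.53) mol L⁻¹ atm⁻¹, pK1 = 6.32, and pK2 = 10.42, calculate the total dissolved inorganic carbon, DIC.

DIC = 3.26 mmol/L

[CO2*] = KH · pCO2 = 10^(−1.53) × 3380×10^-6 = 9.975×10^-5 mol/L
α₀ = 1/(1 + K1/[H⁺] + K1K2/[H⁺]²) = 1/(1 + 10^+1.50 + 10^-1.10) = 0.03058
DIC = [CO2*]/α₀ = 9.975×10^-5 / 0.03058 = 3.26 mmol/L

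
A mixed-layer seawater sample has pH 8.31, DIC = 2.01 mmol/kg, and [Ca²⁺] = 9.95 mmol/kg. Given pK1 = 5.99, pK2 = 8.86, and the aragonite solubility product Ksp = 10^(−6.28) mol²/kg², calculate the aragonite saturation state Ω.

α₂ = 1 / (1 + [H⁺]/K2 + [H⁺]²/(K1K2)) = 1 / (1 + 10^+0.55 + 10^-1.77)
   = 1 / (1 + 3.5481 + 0.016982) = 1/4.5651 = 0.2191
[CO3²⁻] = α₂ × DIC = 0.2191 × 2.01 = 0.4403 mmol/kg
Ksp = 10^(−6.28) = 5.248×10^-7
Ω = [Ca²⁺][CO3²⁻]/Ksp = (9.95×10^-3)(4.403×10^-4) / 5.248×10^-7 = 8.35

Ω = 8.35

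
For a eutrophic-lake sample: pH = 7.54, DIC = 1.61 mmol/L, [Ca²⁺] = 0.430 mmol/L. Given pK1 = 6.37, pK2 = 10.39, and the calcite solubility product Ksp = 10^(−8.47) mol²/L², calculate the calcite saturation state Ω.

α₂ = 1 / (1 + [H⁺]/K2 + [H⁺]²/(K1K2)) = 1 / (1 + 10^+2.85 + 10^+1.68)
   = 1 / (1 + 707.95 + 47.863) = 1/756.81 = 0.001321
[CO3²⁻] = α₂ × DIC = 0.001321 × 1.61 = 0.002127 mmol/L = 2.127 μmol/L
Ksp = 10^(−8.47) = 3.388×10^-9
Ω = [Ca²⁺][CO3²⁻]/Ksp = (0.430×10^-3)(2.127×10^-6) / 3.388×10^-9 = 0.270

Ω = 0.270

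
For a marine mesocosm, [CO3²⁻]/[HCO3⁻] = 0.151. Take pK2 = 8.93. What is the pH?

pH = 8.11

From K2 = [H⁺][CO3²⁻]/[HCO3⁻]:  pH = pK2 + log₁₀([CO3²⁻]/[HCO3⁻])
log₁₀(0.151) = -0.821
pH = 8.93 + (-0.821) = 8.11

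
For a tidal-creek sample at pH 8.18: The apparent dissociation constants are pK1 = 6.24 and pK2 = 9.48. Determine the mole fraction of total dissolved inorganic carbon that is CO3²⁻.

α₂ = 0.0472

α₂ = 1 / (1 + [H⁺]/K2 + [H⁺]²/(K1K2)) = 1 / (1 + 10^+1.30 + 10^-0.64)
   = 1 / (1 + 19.953 + 0.22909) = 1/21.182 = 0.04721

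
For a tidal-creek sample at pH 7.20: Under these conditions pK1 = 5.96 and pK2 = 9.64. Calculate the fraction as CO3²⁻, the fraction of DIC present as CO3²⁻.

α₂ = 1 / (1 + [H⁺]/K2 + [H⁺]²/(K1K2)) = 1 / (1 + 10^+2.44 + 10^+1.20)
   = 1 / (1 + 275.42 + 15.849) = 1/292.27 = 0.003421

α₂ = 0.00342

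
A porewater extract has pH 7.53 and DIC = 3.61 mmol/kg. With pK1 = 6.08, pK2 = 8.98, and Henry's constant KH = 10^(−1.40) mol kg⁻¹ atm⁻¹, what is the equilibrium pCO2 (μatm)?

pCO2 = 3000 μatm

α₀ = 1 / (1 + K1/[H⁺] + K1K2/[H⁺]²) = 1 / (1 + 10^+1.45 + 10^+0.00)
   = 1 / (1 + 28.184 + 1.0000) = 1/30.184 = 0.03313
[CO2*] = α₀ × DIC = 0.03313 × 3.61 = 0.1196 mmol/kg
pCO2 = [CO2*]/KH = 1.196×10^-4 / 3.981×10^-2 = 3000 μatm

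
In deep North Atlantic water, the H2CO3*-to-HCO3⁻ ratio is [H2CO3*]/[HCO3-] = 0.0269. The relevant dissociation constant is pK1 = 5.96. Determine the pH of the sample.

pH = 7.53

From K1 = [H⁺][HCO3-]/[H2CO3*]:  pH = pK1 − log₁₀([H2CO3*]/[HCO3-])
log₁₀(0.0269) = -1.570
pH = 5.96 − (-1.570) = 7.53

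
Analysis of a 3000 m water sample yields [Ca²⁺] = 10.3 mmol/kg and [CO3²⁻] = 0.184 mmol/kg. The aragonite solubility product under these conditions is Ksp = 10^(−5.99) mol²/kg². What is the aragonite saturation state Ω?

Ω = 1.85

Ksp = 10^(−5.99) = 1.023×10^-6
Ω = [Ca²⁺][CO3²⁻]/Ksp = (10.3×10^-3)(0.184×10^-3) / 1.023×10^-6 = 1.85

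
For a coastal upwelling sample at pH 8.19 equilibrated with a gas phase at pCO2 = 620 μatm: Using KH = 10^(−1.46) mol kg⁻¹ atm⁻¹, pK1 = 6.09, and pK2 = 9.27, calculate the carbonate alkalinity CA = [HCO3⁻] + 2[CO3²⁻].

CA = 3.16 mmol/kg

[CO2*] = KH · pCO2 = 10^(−1.46) × 620×10^-6 = 2.150×10^-5 mol/kg
α₀ = 1/(1 + K1/[H⁺] + K1K2/[H⁺]²) = 1/(1 + 10^+2.10 + 10^+1.02) = 0.007280
DIC = [CO2*]/α₀ = 2.150×10^-5 / 0.007280 = 2.953 mmol/kg
CA = (α₁ + 2α₂)·DIC = (0.9165 + 2×0.07623) × 2.953 = 3.16 mmol/kg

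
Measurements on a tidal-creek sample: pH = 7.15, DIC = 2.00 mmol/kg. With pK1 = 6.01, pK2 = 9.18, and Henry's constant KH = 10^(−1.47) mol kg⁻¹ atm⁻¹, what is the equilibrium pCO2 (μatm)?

α₀ = 1 / (1 + K1/[H⁺] + K1K2/[H⁺]²) = 1 / (1 + 10^+1.14 + 10^-0.89)
   = 1 / (1 + 13.804 + 0.12882) = 1/14.933 = 0.06697
[CO2*] = α₀ × DIC = 0.06697 × 2.00 = 0.1339 mmol/kg
pCO2 = [CO2*]/KH = 1.339×10^-4 / 3.388×10^-2 = 3950 μatm

pCO2 = 3950 μatm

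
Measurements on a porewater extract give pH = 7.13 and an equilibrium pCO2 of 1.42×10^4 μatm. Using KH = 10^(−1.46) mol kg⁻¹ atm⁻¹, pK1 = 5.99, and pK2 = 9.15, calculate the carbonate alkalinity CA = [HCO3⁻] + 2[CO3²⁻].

[CO2*] = KH · pCO2 = 10^(−1.46) × 1.42×10^4×10^-6 = 4.924×10^-4 mol/kg
α₀ = 1/(1 + K1/[H⁺] + K1K2/[H⁺]²) = 1/(1 + 10^+1.14 + 10^-0.88) = 0.06695
DIC = [CO2*]/α₀ = 4.924×10^-4 / 0.06695 = 7.354 mmol/kg
CA = (α₁ + 2α₂)·DIC = (0.9242 + 2×0.008826) × 7.354 = 6.93 mmol/kg

CA = 6.93 mmol/kg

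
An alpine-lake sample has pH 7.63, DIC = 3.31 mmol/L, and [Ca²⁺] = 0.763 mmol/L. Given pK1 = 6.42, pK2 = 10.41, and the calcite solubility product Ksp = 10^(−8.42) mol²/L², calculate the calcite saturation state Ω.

α₂ = 1 / (1 + [H⁺]/K2 + [H⁺]²/(K1K2)) = 1 / (1 + 10^+2.78 + 10^+1.57)
   = 1 / (1 + 602.56 + 37.154) = 1/640.71 = 0.001561
[CO3²⁻] = α₂ × DIC = 0.001561 × 3.31 = 0.005166 mmol/L = 5.166 μmol/L
Ksp = 10^(−8.42) = 3.802×10^-9
Ω = [Ca²⁺][CO3²⁻]/Ksp = (0.763×10^-3)(5.166×10^-6) / 3.802×10^-9 = 1.04

Ω = 1.04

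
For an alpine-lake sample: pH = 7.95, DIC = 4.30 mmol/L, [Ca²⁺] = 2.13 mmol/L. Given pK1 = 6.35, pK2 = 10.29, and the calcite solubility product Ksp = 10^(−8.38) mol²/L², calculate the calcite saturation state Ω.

Ω = 9.75

α₂ = 1 / (1 + [H⁺]/K2 + [H⁺]²/(K1K2)) = 1 / (1 + 10^+2.34 + 10^+0.74)
   = 1 / (1 + 218.78 + 5.4954) = 1/225.27 = 0.004439
[CO3²⁻] = α₂ × DIC = 0.004439 × 4.30 = 0.01909 mmol/L = 19.09 μmol/L
Ksp = 10^(−8.38) = 4.169×10^-9
Ω = [Ca²⁺][CO3²⁻]/Ksp = (2.13×10^-3)(1.909×10^-5) / 4.169×10^-9 = 9.75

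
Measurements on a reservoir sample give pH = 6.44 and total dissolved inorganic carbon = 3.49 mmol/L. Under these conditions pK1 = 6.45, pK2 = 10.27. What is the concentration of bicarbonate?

[HCO3⁻] = 1.72 mmol/L

α₁ = 1 / (1 + [H⁺]/K1 + K2/[H⁺]) = 1 / (1 + 10^+0.01 + 10^-3.83)
   = 1 / (1 + 1.0233 + 0.00014791) = 1/2.0234 = 0.4942
[HCO3⁻] = α₁ × DIC = 0.4942 × 3.49 = 1.72 mmol/L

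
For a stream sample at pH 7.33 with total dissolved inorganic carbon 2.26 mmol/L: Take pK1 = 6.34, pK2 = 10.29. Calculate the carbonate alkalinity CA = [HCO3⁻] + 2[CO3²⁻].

CA = [HCO3⁻] + 2[CO3²⁻] = (α₁ + 2α₂)·DIC
At pH 7.33: [H⁺]/K1 = 10^-0.99 = 0.10233, K2/[H⁺] = 10^-2.96 = 0.0010965
α₁ = 1/(1 + 0.10233 + 0.0010965) = 1/1.1034 = 0.9063; α₂ = α₁·K2/[H⁺] = 0.0009937
α₁ + 2α₂ = 0.9083
CA = 0.9083 × 2.26 = 2.05 mmol/L

CA = 2.05 mmol/L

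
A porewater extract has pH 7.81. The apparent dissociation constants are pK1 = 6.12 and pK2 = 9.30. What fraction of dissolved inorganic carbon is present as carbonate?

α₂ = 1 / (1 + [H⁺]/K2 + [H⁺]²/(K1K2)) = 1 / (1 + 10^+1.49 + 10^-0.20)
   = 1 / (1 + 30.903 + 0.63096) = 1/32.534 = 0.03074

α₂ = 0.0307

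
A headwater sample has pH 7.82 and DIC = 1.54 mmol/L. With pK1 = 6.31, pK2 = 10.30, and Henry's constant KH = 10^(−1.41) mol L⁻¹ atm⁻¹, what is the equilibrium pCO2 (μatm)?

α₀ = 1 / (1 + K1/[H⁺] + K1K2/[H⁺]²) = 1 / (1 + 10^+1.51 + 10^-0.97)
   = 1 / (1 + 32.359 + 0.10715) = 1/33.467 = 0.02988
[CO2*] = α₀ × DIC = 0.02988 × 1.54 = 0.04602 mmol/L
pCO2 = [CO2*]/KH = 4.602×10^-5 / 3.890×10^-2 = 1180 μatm

pCO2 = 1180 μatm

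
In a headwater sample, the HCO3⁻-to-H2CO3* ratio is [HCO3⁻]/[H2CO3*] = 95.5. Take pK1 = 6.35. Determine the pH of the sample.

pH = 8.33

From K1 = [H⁺][HCO3⁻]/[H2CO3*]:  pH = pK1 + log₁₀([HCO3⁻]/[H2CO3*])
log₁₀(95.5) = +1.980
pH = 6.35 + (+1.980) = 8.33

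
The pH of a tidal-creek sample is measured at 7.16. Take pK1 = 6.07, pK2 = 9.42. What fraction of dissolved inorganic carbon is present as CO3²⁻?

α₂ = 1 / (1 + [H⁺]/K2 + [H⁺]²/(K1K2)) = 1 / (1 + 10^+2.26 + 10^+1.17)
   = 1 / (1 + 181.97 + 14.791) = 1/197.76 = 0.005057

α₂ = 0.00506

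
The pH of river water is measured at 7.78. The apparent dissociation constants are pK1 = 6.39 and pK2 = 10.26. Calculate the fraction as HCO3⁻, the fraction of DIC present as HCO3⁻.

α₁ = 1 / (1 + [H⁺]/K1 + K2/[H⁺]) = 1 / (1 + 10^-1.39 + 10^-2.48)
   = 1 / (1 + 0.040738 + 0.0033113) = 1/1.0440 = 0.9578

α₁ = 0.958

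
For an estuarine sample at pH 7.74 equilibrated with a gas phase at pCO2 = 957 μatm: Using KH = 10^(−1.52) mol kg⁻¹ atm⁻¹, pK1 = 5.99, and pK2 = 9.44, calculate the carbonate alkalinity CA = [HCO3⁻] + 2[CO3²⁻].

CA = 1.69 mmol/kg

[CO2*] = KH · pCO2 = 10^(−1.52) × 957×10^-6 = 2.890×10^-5 mol/kg
α₀ = 1/(1 + K1/[H⁺] + K1K2/[H⁺]²) = 1/(1 + 10^+1.75 + 10^+0.05) = 0.01714
DIC = [CO2*]/α₀ = 2.890×10^-5 / 0.01714 = 1.687 mmol/kg
CA = (α₁ + 2α₂)·DIC = (0.9636 + 2×0.01923) × 1.687 = 1.69 mmol/kg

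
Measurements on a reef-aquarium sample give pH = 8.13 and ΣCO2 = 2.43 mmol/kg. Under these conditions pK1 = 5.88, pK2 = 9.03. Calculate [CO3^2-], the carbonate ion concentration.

α₂ = 1 / (1 + [H⁺]/K2 + [H⁺]²/(K1K2)) = 1 / (1 + 10^+0.90 + 10^-1.35)
   = 1 / (1 + 7.9433 + 0.044668) = 1/8.9880 = 0.1113
[CO3²⁻] = α₂ × DIC = 0.1113 × 2.43 = 0.270 mmol/kg

[CO3²⁻] = 0.270 mmol/kg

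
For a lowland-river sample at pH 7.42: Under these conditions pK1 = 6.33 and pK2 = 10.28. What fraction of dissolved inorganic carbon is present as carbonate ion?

α₂ = 0.00127

α₂ = 1 / (1 + [H⁺]/K2 + [H⁺]²/(K1K2)) = 1 / (1 + 10^+2.86 + 10^+1.77)
   = 1 / (1 + 724.44 + 58.884) = 1/784.32 = 0.001275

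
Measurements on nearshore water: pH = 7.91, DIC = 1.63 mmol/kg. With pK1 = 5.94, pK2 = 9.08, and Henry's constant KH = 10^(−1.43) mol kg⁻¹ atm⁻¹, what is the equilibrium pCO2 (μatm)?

α₀ = 1 / (1 + K1/[H⁺] + K1K2/[H⁺]²) = 1 / (1 + 10^+1.97 + 10^+0.80)
   = 1 / (1 + 93.325 + 6.3096) = 1/100.64 = 0.009937
[CO2*] = α₀ × DIC = 0.009937 × 1.63 = 0.01620 mmol/kg = 16.20 μmol/kg
pCO2 = [CO2*]/KH = 1.620×10^-5 / 3.715×10^-2 = 436 μatm

pCO2 = 436 μatm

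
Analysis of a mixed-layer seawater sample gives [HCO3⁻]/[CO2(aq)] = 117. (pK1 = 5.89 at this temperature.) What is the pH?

pH = 7.96

From K1 = [H⁺][HCO3⁻]/[CO2(aq)]:  pH = pK1 + log₁₀([HCO3⁻]/[CO2(aq)])
log₁₀(117) = +2.068
pH = 5.89 + (+2.068) = 7.96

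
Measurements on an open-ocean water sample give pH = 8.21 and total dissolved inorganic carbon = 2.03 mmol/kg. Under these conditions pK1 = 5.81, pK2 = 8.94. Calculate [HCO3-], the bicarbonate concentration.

α₁ = 1 / (1 + [H⁺]/K1 + K2/[H⁺]) = 1 / (1 + 10^-2.40 + 10^-0.73)
   = 1 / (1 + 0.0039811 + 0.18621) = 1/1.1902 = 0.8402
[HCO3⁻] = α₁ × DIC = 0.8402 × 2.03 = 1.71 mmol/kg

[HCO3⁻] = 1.71 mmol/kg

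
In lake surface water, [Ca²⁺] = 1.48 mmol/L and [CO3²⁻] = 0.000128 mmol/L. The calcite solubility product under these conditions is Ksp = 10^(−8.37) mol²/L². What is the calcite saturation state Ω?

Ω = 0.0444

Ksp = 10^(−8.37) = 4.266×10^-9
Ω = [Ca²⁺][CO3²⁻]/Ksp = (1.48×10^-3)(0.000128×10^-3) / 4.266×10^-9 = 0.0444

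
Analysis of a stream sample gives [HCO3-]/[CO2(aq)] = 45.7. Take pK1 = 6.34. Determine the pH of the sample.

From K1 = [H⁺][HCO3-]/[CO2(aq)]:  pH = pK1 + log₁₀([HCO3-]/[CO2(aq)])
log₁₀(45.7) = +1.660
pH = 6.34 + (+1.660) = 8.00

pH = 8.00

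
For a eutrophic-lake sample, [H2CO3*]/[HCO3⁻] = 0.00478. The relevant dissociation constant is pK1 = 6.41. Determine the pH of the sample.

pH = 8.73

From K1 = [H⁺][HCO3⁻]/[H2CO3*]:  pH = pK1 − log₁₀([H2CO3*]/[HCO3⁻])
log₁₀(0.00478) = -2.321
pH = 6.41 − (-2.321) = 8.73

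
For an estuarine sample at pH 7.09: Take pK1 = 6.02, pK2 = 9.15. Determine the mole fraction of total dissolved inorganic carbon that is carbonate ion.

α₂ = 0.00796

α₂ = 1 / (1 + [H⁺]/K2 + [H⁺]²/(K1K2)) = 1 / (1 + 10^+2.06 + 10^+0.99)
   = 1 / (1 + 114.82 + 9.7724) = 1/125.59 = 0.007963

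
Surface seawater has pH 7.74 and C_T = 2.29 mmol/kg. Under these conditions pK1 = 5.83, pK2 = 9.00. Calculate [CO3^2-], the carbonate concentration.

α₂ = 1 / (1 + [H⁺]/K2 + [H⁺]²/(K1K2)) = 1 / (1 + 10^+1.26 + 10^-0.65)
   = 1 / (1 + 18.197 + 0.22387) = 1/19.421 = 0.05149
[CO3²⁻] = α₂ × DIC = 0.05149 × 2.29 = 0.118 mmol/kg

[CO3²⁻] = 0.118 mmol/kg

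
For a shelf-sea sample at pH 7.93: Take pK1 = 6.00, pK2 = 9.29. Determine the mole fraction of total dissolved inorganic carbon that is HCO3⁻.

α₁ = 0.948

α₁ = 1 / (1 + [H⁺]/K1 + K2/[H⁺]) = 1 / (1 + 10^-1.93 + 10^-1.36)
   = 1 / (1 + 0.011749 + 0.043652) = 1/1.0554 = 0.9475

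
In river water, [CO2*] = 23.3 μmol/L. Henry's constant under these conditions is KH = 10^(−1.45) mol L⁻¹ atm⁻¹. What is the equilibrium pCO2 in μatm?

KH = 10^(−1.45) = 3.548×10^-2 mol L⁻¹ atm⁻¹
pCO2 = [CO2*]/KH = 23.3×10^-6 / 3.548×10^-2 = 6.57×10^-4 atm = 657 μatm

pCO2 = 657 μatm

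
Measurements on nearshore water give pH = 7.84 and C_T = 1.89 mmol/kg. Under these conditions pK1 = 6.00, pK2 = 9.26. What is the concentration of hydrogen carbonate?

α₁ = 1 / (1 + [H⁺]/K1 + K2/[H⁺]) = 1 / (1 + 10^-1.84 + 10^-1.42)
   = 1 / (1 + 0.014454 + 0.038019) = 1/1.0525 = 0.9501
[HCO3⁻] = α₁ × DIC = 0.9501 × 1.89 = 1.80 mmol/kg

[HCO3⁻] = 1.80 mmol/kg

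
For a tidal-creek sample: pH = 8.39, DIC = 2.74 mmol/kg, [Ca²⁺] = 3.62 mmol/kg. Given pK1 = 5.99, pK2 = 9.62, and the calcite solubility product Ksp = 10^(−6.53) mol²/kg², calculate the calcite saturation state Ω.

α₂ = 1 / (1 + [H⁺]/K2 + [H⁺]²/(K1K2)) = 1 / (1 + 10^+1.23 + 10^-1.17)
   = 1 / (1 + 16.982 + 0.067608) = 1/18.050 = 0.05540
[CO3²⁻] = α₂ × DIC = 0.05540 × 2.74 = 0.1518 mmol/kg
Ksp = 10^(−6.53) = 2.951×10^-7
Ω = [Ca²⁺][CO3²⁻]/Ksp = (3.62×10^-3)(1.518×10^-4) / 2.951×10^-7 = 1.86

Ω = 1.86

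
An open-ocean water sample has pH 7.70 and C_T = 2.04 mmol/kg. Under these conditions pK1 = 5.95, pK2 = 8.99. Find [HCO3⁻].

[HCO3⁻] = 1.91 mmol/kg

α₁ = 1 / (1 + [H⁺]/K1 + K2/[H⁺]) = 1 / (1 + 10^-1.75 + 10^-1.29)
   = 1 / (1 + 0.017783 + 0.051286) = 1/1.0691 = 0.9354
[HCO3⁻] = α₁ × DIC = 0.9354 × 2.04 = 1.91 mmol/kg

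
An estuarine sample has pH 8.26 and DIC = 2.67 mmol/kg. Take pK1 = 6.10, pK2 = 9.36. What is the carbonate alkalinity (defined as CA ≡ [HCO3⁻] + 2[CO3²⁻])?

CA = 2.85 mmol/kg

CA = [HCO3⁻] + 2[CO3²⁻] = (α₁ + 2α₂)·DIC
At pH 8.26: [H⁺]/K1 = 10^-2.16 = 0.0069183, K2/[H⁺] = 10^-1.10 = 0.079433
α₁ = 1/(1 + 0.0069183 + 0.079433) = 1/1.0864 = 0.9205; α₂ = α₁·K2/[H⁺] = 0.07312
α₁ + 2α₂ = 1.0668
CA = 1.0668 × 2.67 = 2.85 mmol/kg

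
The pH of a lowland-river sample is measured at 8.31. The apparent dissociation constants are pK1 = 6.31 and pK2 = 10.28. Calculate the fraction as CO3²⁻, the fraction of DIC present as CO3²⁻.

α₂ = 0.0105

α₂ = 1 / (1 + [H⁺]/K2 + [H⁺]²/(K1K2)) = 1 / (1 + 10^+1.97 + 10^-0.03)
   = 1 / (1 + 93.325 + 0.93325) = 1/95.259 = 0.01050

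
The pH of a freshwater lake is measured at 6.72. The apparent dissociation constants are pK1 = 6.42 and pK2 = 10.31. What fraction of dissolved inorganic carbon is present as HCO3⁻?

α₁ = 0.666

α₁ = 1 / (1 + [H⁺]/K1 + K2/[H⁺]) = 1 / (1 + 10^-0.30 + 10^-3.59)
   = 1 / (1 + 0.50119 + 0.00025704) = 1/1.5014 = 0.6660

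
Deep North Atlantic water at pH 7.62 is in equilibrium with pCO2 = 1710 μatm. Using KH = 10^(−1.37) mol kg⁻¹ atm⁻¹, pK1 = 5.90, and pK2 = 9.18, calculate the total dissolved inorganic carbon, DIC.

DIC = 4.01 mmol/kg

[CO2*] = KH · pCO2 = 10^(−1.37) × 1710×10^-6 = 7.295×10^-5 mol/kg
α₀ = 1/(1 + K1/[H⁺] + K1K2/[H⁺]²) = 1/(1 + 10^+1.72 + 10^+0.16) = 0.01821
DIC = [CO2*]/α₀ = 7.295×10^-5 / 0.01821 = 4.01 mmol/kg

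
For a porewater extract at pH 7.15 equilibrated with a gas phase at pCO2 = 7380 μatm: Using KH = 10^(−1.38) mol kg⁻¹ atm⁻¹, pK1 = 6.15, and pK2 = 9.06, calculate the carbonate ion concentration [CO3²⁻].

[CO2*] = KH · pCO2 = 10^(−1.38) × 7380×10^-6 = 3.076×10^-4 mol/kg
α₀ = 1/(1 + K1/[H⁺] + K1K2/[H⁺]²) = 1/(1 + 10^+1.00 + 10^-0.91) = 0.08990
DIC = [CO2*]/α₀ = 3.076×10^-4 / 0.08990 = 3.422 mmol/kg
[CO3²⁻] = α₂·DIC; α₂ = 0.01106, so [CO3²⁻] = 0.01106 × 3.422 = 0.0378 mmol/kg

[CO3²⁻] = 0.0378 mmol/kg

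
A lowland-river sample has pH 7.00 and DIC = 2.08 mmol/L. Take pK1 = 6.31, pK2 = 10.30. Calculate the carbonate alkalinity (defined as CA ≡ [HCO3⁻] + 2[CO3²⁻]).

CA = [HCO3⁻] + 2[CO3²⁻] = (α₁ + 2α₂)·DIC
At pH 7.00: [H⁺]/K1 = 10^-0.69 = 0.20417, K2/[H⁺] = 10^-3.30 = 0.00050119
α₁ = 1/(1 + 0.20417 + 0.00050119) = 1/1.2047 = 0.8301; α₂ = α₁·K2/[H⁺] = 0.0004160
α₁ + 2α₂ = 0.8309
CA = 0.8309 × 2.08 = 1.73 mmol/L

CA = 1.73 mmol/L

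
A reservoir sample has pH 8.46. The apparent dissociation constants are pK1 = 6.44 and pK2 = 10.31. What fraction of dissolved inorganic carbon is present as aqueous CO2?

α₀ = 0.00933

α₀ = 1 / (1 + K1/[H⁺] + K1K2/[H⁺]²) = 1 / (1 + 10^+2.02 + 10^+0.17)
   = 1 / (1 + 104.71 + 1.4791) = 1/107.19 = 0.009329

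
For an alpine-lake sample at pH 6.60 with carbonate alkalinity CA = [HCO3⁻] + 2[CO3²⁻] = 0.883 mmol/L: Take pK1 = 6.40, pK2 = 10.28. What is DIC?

CA = [HCO3⁻] + 2[CO3²⁻] = (α₁ + 2α₂)·DIC
At pH 6.60: [H⁺]/K1 = 10^-0.20 = 0.63096, K2/[H⁺] = 10^-3.68 = 0.00020893
α₁ = 1/(1 + 0.63096 + 0.00020893) = 1/1.6312 = 0.6131; α₂ = α₁·K2/[H⁺] = 0.0001281
α₁ + 2α₂ = 0.6133
DIC = CA / (α₁ + 2α₂) = 0.883 / 0.6133 = 1.44 mmol/L

DIC = 1.44 mmol/L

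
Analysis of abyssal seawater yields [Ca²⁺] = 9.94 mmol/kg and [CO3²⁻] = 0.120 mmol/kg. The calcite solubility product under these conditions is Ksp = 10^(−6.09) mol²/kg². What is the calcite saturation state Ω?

Ksp = 10^(−6.09) = 8.128×10^-7
Ω = [Ca²⁺][CO3²⁻]/Ksp = (9.94×10^-3)(0.120×10^-3) / 8.128×10^-7 = 1.47

Ω = 1.47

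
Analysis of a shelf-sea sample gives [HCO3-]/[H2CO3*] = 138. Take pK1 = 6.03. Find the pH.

pH = 8.17

From K1 = [H⁺][HCO3-]/[H2CO3*]:  pH = pK1 + log₁₀([HCO3-]/[H2CO3*])
log₁₀(138) = +2.140
pH = 6.03 + (+2.140) = 8.17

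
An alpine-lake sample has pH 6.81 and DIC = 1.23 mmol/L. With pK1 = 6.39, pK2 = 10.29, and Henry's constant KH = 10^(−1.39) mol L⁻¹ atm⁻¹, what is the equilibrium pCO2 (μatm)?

α₀ = 1 / (1 + K1/[H⁺] + K1K2/[H⁺]²) = 1 / (1 + 10^+0.42 + 10^-3.06)
   = 1 / (1 + 2.6303 + 0.00087096) = 1/3.6311 = 0.2754
[CO2*] = α₀ × DIC = 0.2754 × 1.23 = 0.3387 mmol/L
pCO2 = [CO2*]/KH = 3.387×10^-4 / 4.074×10^-2 = 8310 μatm

pCO2 = 8310 μatm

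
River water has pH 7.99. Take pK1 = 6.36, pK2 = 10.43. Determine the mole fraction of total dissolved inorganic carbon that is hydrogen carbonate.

α₁ = 1 / (1 + [H⁺]/K1 + K2/[H⁺]) = 1 / (1 + 10^-1.63 + 10^-2.44)
   = 1 / (1 + 0.023442 + 0.0036308) = 1/1.0271 = 0.9736

α₁ = 0.974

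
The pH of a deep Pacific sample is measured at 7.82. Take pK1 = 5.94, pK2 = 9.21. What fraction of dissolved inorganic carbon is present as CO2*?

α₀ = 0.0125

α₀ = 1 / (1 + K1/[H⁺] + K1K2/[H⁺]²) = 1 / (1 + 10^+1.88 + 10^+0.49)
   = 1 / (1 + 75.858 + 3.0903) = 1/79.948 = 0.01251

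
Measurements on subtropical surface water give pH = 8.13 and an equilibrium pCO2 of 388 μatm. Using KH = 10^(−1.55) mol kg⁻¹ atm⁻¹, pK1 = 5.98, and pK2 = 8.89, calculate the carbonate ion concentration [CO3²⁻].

[CO3²⁻] = 0.268 mmol/kg

[CO2*] = KH · pCO2 = 10^(−1.55) × 388×10^-6 = 1.094×10^-5 mol/kg
α₀ = 1/(1 + K1/[H⁺] + K1K2/[H⁺]²) = 1/(1 + 10^+2.15 + 10^+1.39) = 0.005995
DIC = [CO2*]/α₀ = 1.094×10^-5 / 0.005995 = 1.824 mmol/kg
[CO3²⁻] = α₂·DIC; α₂ = 0.1472, so [CO3²⁻] = 0.1472 × 1.824 = 0.268 mmol/kg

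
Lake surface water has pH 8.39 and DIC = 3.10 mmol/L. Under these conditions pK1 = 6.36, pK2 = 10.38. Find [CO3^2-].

[CO3²⁻] = 0.0311 mmol/L

α₂ = 1 / (1 + [H⁺]/K2 + [H⁺]²/(K1K2)) = 1 / (1 + 10^+1.99 + 10^-0.04)
   = 1 / (1 + 97.724 + 0.91201) = 1/99.636 = 0.01004
[CO3²⁻] = α₂ × DIC = 0.01004 × 3.10 = 0.0311 mmol/L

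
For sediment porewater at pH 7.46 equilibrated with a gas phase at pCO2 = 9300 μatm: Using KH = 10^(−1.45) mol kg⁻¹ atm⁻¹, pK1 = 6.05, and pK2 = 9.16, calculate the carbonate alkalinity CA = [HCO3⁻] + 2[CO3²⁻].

[CO2*] = KH · pCO2 = 10^(−1.45) × 9300×10^-6 = 3.300×10^-4 mol/kg
α₀ = 1/(1 + K1/[H⁺] + K1K2/[H⁺]²) = 1/(1 + 10^+1.41 + 10^-0.29) = 0.03674
DIC = [CO2*]/α₀ = 3.300×10^-4 / 0.03674 = 8.981 mmol/kg
CA = (α₁ + 2α₂)·DIC = (0.9444 + 2×0.01884) × 8.981 = 8.82 mmol/kg

CA = 8.82 mmol/kg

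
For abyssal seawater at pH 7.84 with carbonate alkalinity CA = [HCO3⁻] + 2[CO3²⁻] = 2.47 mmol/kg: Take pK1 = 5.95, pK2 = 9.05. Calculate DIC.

CA = [HCO3⁻] + 2[CO3²⁻] = (α₁ + 2α₂)·DIC
At pH 7.84: [H⁺]/K1 = 10^-1.89 = 0.012882, K2/[H⁺] = 10^-1.21 = 0.061660
α₁ = 1/(1 + 0.012882 + 0.061660) = 1/1.0745 = 0.9306; α₂ = α₁·K2/[H⁺] = 0.05738
α₁ + 2α₂ = 1.0454
DIC = CA / (α₁ + 2α₂) = 2.47 / 1.0454 = 2.36 mmol/kg

DIC = 2.36 mmol/kg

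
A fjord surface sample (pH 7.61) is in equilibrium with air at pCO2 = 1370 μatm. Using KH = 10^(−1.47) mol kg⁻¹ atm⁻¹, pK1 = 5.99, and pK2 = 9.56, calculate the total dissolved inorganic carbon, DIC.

DIC = 2.00 mmol/kg

[CO2*] = KH · pCO2 = 10^(−1.47) × 1370×10^-6 = 4.642×10^-5 mol/kg
α₀ = 1/(1 + K1/[H⁺] + K1K2/[H⁺]²) = 1/(1 + 10^+1.62 + 10^-0.33) = 0.02317
DIC = [CO2*]/α₀ = 4.642×10^-5 / 0.02317 = 2.00 mmol/kg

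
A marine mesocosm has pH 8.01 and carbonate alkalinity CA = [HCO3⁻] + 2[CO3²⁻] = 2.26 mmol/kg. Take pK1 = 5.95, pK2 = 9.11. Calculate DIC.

DIC = 2.12 mmol/kg

CA = [HCO3⁻] + 2[CO3²⁻] = (α₁ + 2α₂)·DIC
At pH 8.01: [H⁺]/K1 = 10^-2.06 = 0.0087096, K2/[H⁺] = 10^-1.10 = 0.079433
α₁ = 1/(1 + 0.0087096 + 0.079433) = 1/1.0881 = 0.9190; α₂ = α₁·K2/[H⁺] = 0.07300
α₁ + 2α₂ = 1.0650
DIC = CA / (α₁ + 2α₂) = 2.26 / 1.0650 = 2.12 mmol/kg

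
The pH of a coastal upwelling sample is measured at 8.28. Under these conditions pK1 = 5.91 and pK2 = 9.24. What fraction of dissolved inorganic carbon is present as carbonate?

α₂ = 0.0984

α₂ = 1 / (1 + [H⁺]/K2 + [H⁺]²/(K1K2)) = 1 / (1 + 10^+0.96 + 10^-1.41)
   = 1 / (1 + 9.1201 + 0.038905) = 1/10.159 = 0.09843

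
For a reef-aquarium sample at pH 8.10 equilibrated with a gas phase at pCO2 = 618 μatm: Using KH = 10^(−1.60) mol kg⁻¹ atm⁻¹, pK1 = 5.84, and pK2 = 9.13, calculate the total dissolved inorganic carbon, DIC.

DIC = 3.10 mmol/kg

[CO2*] = KH · pCO2 = 10^(−1.60) × 618×10^-6 = 1.552×10^-5 mol/kg
α₀ = 1/(1 + K1/[H⁺] + K1K2/[H⁺]²) = 1/(1 + 10^+2.26 + 10^+1.23) = 0.005001
DIC = [CO2*]/α₀ = 1.552×10^-5 / 0.005001 = 3.10 mmol/kg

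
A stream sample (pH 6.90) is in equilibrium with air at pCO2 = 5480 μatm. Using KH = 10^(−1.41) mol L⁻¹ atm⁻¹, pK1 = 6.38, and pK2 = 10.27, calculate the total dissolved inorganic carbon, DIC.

DIC = 0.919 mmol/L

[CO2*] = KH · pCO2 = 10^(−1.41) × 5480×10^-6 = 2.132×10^-4 mol/L
α₀ = 1/(1 + K1/[H⁺] + K1K2/[H⁺]²) = 1/(1 + 10^+0.52 + 10^-2.85) = 0.2319
DIC = [CO2*]/α₀ = 2.132×10^-4 / 0.2319 = 0.919 mmol/L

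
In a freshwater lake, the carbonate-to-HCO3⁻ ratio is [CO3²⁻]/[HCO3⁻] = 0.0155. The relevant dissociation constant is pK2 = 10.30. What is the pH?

From K2 = [H⁺][CO3²⁻]/[HCO3⁻]:  pH = pK2 + log₁₀([CO3²⁻]/[HCO3⁻])
log₁₀(0.0155) = -1.810
pH = 10.30 + (-1.810) = 8.49

pH = 8.49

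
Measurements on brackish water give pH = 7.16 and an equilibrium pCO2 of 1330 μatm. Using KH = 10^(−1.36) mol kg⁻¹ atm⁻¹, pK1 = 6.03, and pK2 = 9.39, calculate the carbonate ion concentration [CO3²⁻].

[CO2*] = KH · pCO2 = 10^(−1.36) × 1330×10^-6 = 5.806×10^-5 mol/kg
α₀ = 1/(1 + K1/[H⁺] + K1K2/[H⁺]²) = 1/(1 + 10^+1.13 + 10^-1.10) = 0.06864
DIC = [CO2*]/α₀ = 5.806×10^-5 / 0.06864 = 0.8458 mmol/kg
[CO3²⁻] = α₂·DIC; α₂ = 0.005452, so [CO3²⁻] = 0.005452 × 0.8458 = 0.00461 mmol/kg = 4.61 μmol/kg

[CO3²⁻] = 4.61 μmol/kg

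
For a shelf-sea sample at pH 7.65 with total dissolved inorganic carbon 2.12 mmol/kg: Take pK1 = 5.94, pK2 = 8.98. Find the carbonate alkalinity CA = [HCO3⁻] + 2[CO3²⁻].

CA = [HCO3⁻] + 2[CO3²⁻] = (α₁ + 2α₂)·DIC
At pH 7.65: [H⁺]/K1 = 10^-1.71 = 0.019498, K2/[H⁺] = 10^-1.33 = 0.046774
α₁ = 1/(1 + 0.019498 + 0.046774) = 1/1.0663 = 0.9378; α₂ = α₁·K2/[H⁺] = 0.04387
α₁ + 2α₂ = 1.0256
CA = 1.0256 × 2.12 = 2.17 mmol/kg

CA = 2.17 mmol/kg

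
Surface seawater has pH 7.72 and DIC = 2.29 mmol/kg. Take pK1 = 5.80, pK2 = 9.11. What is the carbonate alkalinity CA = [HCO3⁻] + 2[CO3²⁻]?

CA = [HCO3⁻] + 2[CO3²⁻] = (α₁ + 2α₂)·DIC
At pH 7.72: [H⁺]/K1 = 10^-1.92 = 0.012023, K2/[H⁺] = 10^-1.39 = 0.040738
α₁ = 1/(1 + 0.012023 + 0.040738) = 1/1.0528 = 0.9499; α₂ = α₁·K2/[H⁺] = 0.03870
α₁ + 2α₂ = 1.0273
CA = 1.0273 × 2.29 = 2.35 mmol/kg

CA = 2.35 mmol/kg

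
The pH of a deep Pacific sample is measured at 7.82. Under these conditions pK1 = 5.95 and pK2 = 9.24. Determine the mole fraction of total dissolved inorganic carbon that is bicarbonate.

α₁ = 1 / (1 + [H⁺]/K1 + K2/[H⁺]) = 1 / (1 + 10^-1.87 + 10^-1.42)
   = 1 / (1 + 0.013490 + 0.038019) = 1/1.0515 = 0.9510

α₁ = 0.951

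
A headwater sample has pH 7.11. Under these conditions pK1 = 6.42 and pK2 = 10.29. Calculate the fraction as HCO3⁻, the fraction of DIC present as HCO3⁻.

α₁ = 1 / (1 + [H⁺]/K1 + K2/[H⁺]) = 1 / (1 + 10^-0.69 + 10^-3.18)
   = 1 / (1 + 0.20417 + 0.00066069) = 1/1.2048 = 0.8300

α₁ = 0.830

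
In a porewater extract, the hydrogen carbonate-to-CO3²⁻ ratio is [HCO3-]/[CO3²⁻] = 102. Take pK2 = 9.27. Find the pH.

pH = 7.26

From K2 = [H⁺][CO3²⁻]/[HCO3-]:  pH = pK2 − log₁₀([HCO3-]/[CO3²⁻])
log₁₀(102) = +2.009
pH = 9.27 − (+2.009) = 7.26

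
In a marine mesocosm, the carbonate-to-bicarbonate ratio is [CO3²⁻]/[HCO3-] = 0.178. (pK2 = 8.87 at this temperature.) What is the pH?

From K2 = [H⁺][CO3²⁻]/[HCO3-]:  pH = pK2 + log₁₀([CO3²⁻]/[HCO3-])
log₁₀(0.178) = -0.750
pH = 8.87 + (-0.750) = 8.12

pH = 8.12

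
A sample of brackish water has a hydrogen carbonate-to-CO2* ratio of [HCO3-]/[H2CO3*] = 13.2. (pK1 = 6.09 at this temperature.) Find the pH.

pH = 7.21

From K1 = [H⁺][HCO3-]/[H2CO3*]:  pH = pK1 + log₁₀([HCO3-]/[H2CO3*])
log₁₀(13.2) = +1.121
pH = 6.09 + (+1.121) = 7.21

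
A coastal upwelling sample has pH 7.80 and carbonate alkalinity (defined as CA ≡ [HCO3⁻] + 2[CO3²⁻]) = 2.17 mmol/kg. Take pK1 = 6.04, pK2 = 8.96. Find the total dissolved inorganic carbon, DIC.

CA = [HCO3⁻] + 2[CO3²⁻] = (α₁ + 2α₂)·DIC
At pH 7.80: [H⁺]/K1 = 10^-1.76 = 0.017378, K2/[H⁺] = 10^-1.16 = 0.069183
α₁ = 1/(1 + 0.017378 + 0.069183) = 1/1.0866 = 0.9203; α₂ = α₁·K2/[H⁺] = 0.06367
α₁ + 2α₂ = 1.0477
DIC = CA / (α₁ + 2α₂) = 2.17 / 1.0477 = 2.07 mmol/kg

DIC = 2.07 mmol/kg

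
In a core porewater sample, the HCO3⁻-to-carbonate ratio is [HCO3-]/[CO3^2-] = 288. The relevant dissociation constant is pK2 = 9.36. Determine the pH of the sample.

pH = 6.90

From K2 = [H⁺][CO3^2-]/[HCO3-]:  pH = pK2 − log₁₀([HCO3-]/[CO3^2-])
log₁₀(288) = +2.459
pH = 9.36 − (+2.459) = 6.90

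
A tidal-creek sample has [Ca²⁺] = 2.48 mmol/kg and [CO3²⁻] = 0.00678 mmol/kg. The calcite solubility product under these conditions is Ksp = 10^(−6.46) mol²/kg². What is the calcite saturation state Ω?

Ω = 0.0485

Ksp = 10^(−6.46) = 3.467×10^-7
Ω = [Ca²⁺][CO3²⁻]/Ksp = (2.48×10^-3)(0.00678×10^-3) / 3.467×10^-7 = 0.0485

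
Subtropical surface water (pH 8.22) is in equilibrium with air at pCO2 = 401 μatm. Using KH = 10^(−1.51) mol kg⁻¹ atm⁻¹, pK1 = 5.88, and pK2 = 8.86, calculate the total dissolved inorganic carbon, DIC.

DIC = 3.34 mmol/kg

[CO2*] = KH · pCO2 = 10^(−1.51) × 401×10^-6 = 1.239×10^-5 mol/kg
α₀ = 1/(1 + K1/[H⁺] + K1K2/[H⁺]²) = 1/(1 + 10^+2.34 + 10^+1.70) = 0.003705
DIC = [CO2*]/α₀ = 1.239×10^-5 / 0.003705 = 3.34 mmol/kg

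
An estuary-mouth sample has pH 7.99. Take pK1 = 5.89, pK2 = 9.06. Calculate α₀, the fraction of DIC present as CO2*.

α₀ = 0.00727

α₀ = 1 / (1 + K1/[H⁺] + K1K2/[H⁺]²) = 1 / (1 + 10^+2.10 + 10^+1.03)
   = 1 / (1 + 125.89 + 10.715) = 1/137.61 = 0.007267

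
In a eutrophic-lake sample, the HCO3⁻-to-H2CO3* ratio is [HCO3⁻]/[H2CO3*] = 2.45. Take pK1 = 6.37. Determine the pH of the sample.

From K1 = [H⁺][HCO3⁻]/[H2CO3*]:  pH = pK1 + log₁₀([HCO3⁻]/[H2CO3*])
log₁₀(2.45) = +0.389
pH = 6.37 + (+0.389) = 6.76

pH = 6.76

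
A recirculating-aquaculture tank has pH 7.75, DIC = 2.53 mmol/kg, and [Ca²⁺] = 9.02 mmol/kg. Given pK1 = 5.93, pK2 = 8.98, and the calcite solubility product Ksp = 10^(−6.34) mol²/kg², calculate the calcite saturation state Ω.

α₂ = 1 / (1 + [H⁺]/K2 + [H⁺]²/(K1K2)) = 1 / (1 + 10^+1.23 + 10^-0.59)
   = 1 / (1 + 16.982 + 0.25704) = 1/18.239 = 0.05483
[CO3²⁻] = α₂ × DIC = 0.05483 × 2.53 = 0.1387 mmol/kg
Ksp = 10^(−6.34) = 4.571×10^-7
Ω = [Ca²⁺][CO3²⁻]/Ksp = (9.02×10^-3)(1.387×10^-4) / 4.571×10^-7 = 2.74

Ω = 2.74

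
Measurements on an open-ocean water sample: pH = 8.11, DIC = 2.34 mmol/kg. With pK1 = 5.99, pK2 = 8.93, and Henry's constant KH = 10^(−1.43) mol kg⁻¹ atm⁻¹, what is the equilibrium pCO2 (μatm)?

α₀ = 1 / (1 + K1/[H⁺] + K1K2/[H⁺]²) = 1 / (1 + 10^+2.12 + 10^+1.30)
   = 1 / (1 + 131.83 + 19.953) = 1/152.78 = 0.006545
[CO2*] = α₀ × DIC = 0.006545 × 2.34 = 0.01532 mmol/kg = 15.32 μmol/kg
pCO2 = [CO2*]/KH = 1.532×10^-5 / 3.715×10^-2 = 412 μatm

pCO2 = 412 μatm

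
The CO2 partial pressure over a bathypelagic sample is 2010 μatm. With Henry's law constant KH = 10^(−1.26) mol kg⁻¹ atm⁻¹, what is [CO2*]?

[CO2*] = 110 μmol/kg

KH = 10^(−1.26) = 5.495×10^-2 mol kg⁻¹ atm⁻¹
[CO2*] = KH · pCO2 = 5.495×10^-2 × 2010×10^-6 atm = 1.10×10^-4 mol/kg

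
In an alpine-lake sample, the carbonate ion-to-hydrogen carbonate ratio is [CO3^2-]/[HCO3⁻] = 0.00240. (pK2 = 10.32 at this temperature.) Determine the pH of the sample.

From K2 = [H⁺][CO3^2-]/[HCO3⁻]:  pH = pK2 + log₁₀([CO3^2-]/[HCO3⁻])
log₁₀(0.00240) = -2.620
pH = 10.32 + (-2.620) = 7.70

pH = 7.70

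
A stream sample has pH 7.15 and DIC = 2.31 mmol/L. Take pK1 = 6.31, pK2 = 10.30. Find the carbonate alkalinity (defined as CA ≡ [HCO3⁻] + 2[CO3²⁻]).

CA = [HCO3⁻] + 2[CO3²⁻] = (α₁ + 2α₂)·DIC
At pH 7.15: [H⁺]/K1 = 10^-0.84 = 0.14454, K2/[H⁺] = 10^-3.15 = 0.00070795
α₁ = 1/(1 + 0.14454 + 0.00070795) = 1/1.1453 = 0.8732; α₂ = α₁·K2/[H⁺] = 0.0006182
α₁ + 2α₂ = 0.8744
CA = 0.8744 × 2.31 = 2.02 mmol/L

CA = 2.02 mmol/L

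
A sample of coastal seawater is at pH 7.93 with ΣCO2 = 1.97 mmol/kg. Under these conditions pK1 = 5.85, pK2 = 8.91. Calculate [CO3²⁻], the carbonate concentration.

α₂ = 1 / (1 + [H⁺]/K2 + [H⁺]²/(K1K2)) = 1 / (1 + 10^+0.98 + 10^-1.10)
   = 1 / (1 + 9.5499 + 0.079433) = 1/10.629 = 0.09408
[CO3²⁻] = α₂ × DIC = 0.09408 × 1.97 = 0.185 mmol/kg

[CO3²⁻] = 0.185 mmol/kg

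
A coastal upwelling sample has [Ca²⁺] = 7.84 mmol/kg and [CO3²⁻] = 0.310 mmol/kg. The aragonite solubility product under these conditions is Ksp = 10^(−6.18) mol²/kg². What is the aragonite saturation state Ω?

Ksp = 10^(−6.18) = 6.607×10^-7
Ω = [Ca²⁺][CO3²⁻]/Ksp = (7.84×10^-3)(0.310×10^-3) / 6.607×10^-7 = 3.68

Ω = 3.68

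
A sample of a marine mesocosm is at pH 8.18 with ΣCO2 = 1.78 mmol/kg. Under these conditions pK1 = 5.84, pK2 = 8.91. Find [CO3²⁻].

α₂ = 1 / (1 + [H⁺]/K2 + [H⁺]²/(K1K2)) = 1 / (1 + 10^+0.73 + 10^-1.61)
   = 1 / (1 + 5.3703 + 0.024547) = 1/6.3949 = 0.1564
[CO3²⁻] = α₂ × DIC = 0.1564 × 1.78 = 0.278 mmol/kg

[CO3²⁻] = 0.278 mmol/kg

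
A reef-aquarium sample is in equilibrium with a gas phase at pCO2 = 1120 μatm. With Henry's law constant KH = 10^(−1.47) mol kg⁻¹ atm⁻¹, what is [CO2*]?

[CO2*] = 38.0 μmol/kg

KH = 10^(−1.47) = 3.388×10^-2 mol kg⁻¹ atm⁻¹
[CO2*] = KH · pCO2 = 3.388×10^-2 × 1120×10^-6 atm = 3.80×10^-5 mol/kg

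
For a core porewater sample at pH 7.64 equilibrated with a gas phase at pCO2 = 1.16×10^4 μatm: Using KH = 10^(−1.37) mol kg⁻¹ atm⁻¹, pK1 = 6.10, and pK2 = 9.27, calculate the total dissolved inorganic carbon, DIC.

DIC = 18.1 mmol/kg

[CO2*] = KH · pCO2 = 10^(−1.37) × 1.16×10^4×10^-6 = 4.948×10^-4 mol/kg
α₀ = 1/(1 + K1/[H⁺] + K1K2/[H⁺]²) = 1/(1 + 10^+1.54 + 10^-0.09) = 0.02741
DIC = [CO2*]/α₀ = 4.948×10^-4 / 0.02741 = 18.1 mmol/kg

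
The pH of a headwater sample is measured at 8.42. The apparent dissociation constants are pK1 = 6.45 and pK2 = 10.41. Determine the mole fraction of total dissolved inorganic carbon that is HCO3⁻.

α₁ = 0.979

α₁ = 1 / (1 + [H⁺]/K1 + K2/[H⁺]) = 1 / (1 + 10^-1.97 + 10^-1.99)
   = 1 / (1 + 0.010715 + 0.010233) = 1/1.0209 = 0.9795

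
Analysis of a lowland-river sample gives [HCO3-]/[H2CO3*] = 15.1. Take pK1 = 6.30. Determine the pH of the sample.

From K1 = [H⁺][HCO3-]/[H2CO3*]:  pH = pK1 + log₁₀([HCO3-]/[H2CO3*])
log₁₀(15.1) = +1.179
pH = 6.30 + (+1.179) = 7.48

pH = 7.48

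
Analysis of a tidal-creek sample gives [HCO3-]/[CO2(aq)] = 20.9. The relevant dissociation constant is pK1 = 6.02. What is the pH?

From K1 = [H⁺][HCO3-]/[CO2(aq)]:  pH = pK1 + log₁₀([HCO3-]/[CO2(aq)])
log₁₀(20.9) = +1.320
pH = 6.02 + (+1.320) = 7.34

pH = 7.34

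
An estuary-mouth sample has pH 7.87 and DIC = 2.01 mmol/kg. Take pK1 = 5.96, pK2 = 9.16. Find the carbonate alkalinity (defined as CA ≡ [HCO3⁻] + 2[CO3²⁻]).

CA = [HCO3⁻] + 2[CO3²⁻] = (α₁ + 2α₂)·DIC
At pH 7.87: [H⁺]/K1 = 10^-1.91 = 0.012303, K2/[H⁺] = 10^-1.29 = 0.051286
α₁ = 1/(1 + 0.012303 + 0.051286) = 1/1.0636 = 0.9402; α₂ = α₁·K2/[H⁺] = 0.04822
α₁ + 2α₂ = 1.0367
CA = 1.0367 × 2.01 = 2.08 mmol/kg

CA = 2.08 mmol/kg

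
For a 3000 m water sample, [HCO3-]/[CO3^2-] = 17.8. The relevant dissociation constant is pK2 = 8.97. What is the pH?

pH = 7.72

From K2 = [H⁺][CO3^2-]/[HCO3-]:  pH = pK2 − log₁₀([HCO3-]/[CO3^2-])
log₁₀(17.8) = +1.250
pH = 8.97 − (+1.250) = 7.72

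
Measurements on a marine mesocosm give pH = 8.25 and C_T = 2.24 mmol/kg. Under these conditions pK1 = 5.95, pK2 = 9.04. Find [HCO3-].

α₁ = 1 / (1 + [H⁺]/K1 + K2/[H⁺]) = 1 / (1 + 10^-2.30 + 10^-0.79)
   = 1 / (1 + 0.0050119 + 0.16218) = 1/1.1672 = 0.8568
[HCO3⁻] = α₁ × DIC = 0.8568 × 2.24 = 1.92 mmol/kg

[HCO3⁻] = 1.92 mmol/kg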